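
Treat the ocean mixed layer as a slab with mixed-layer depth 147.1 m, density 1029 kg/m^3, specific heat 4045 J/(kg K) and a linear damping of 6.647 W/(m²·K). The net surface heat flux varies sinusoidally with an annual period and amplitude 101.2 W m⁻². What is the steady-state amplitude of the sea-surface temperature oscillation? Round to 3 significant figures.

0.828 K

Areal heat capacity C = ρ c_p D = 1029 × 4045 × 147.1 = 6.12×10^8 J m⁻² K⁻¹.
Angular frequency ω = 2π / T = 2π / 3.15×10^7 s = 1.99×10^-7 s⁻¹.
√((Cω)² + λ²) = √((122)² + 6.647²) = 122 W/(m²·K).
Amplitude A = F₀ / √((Cω)²+λ²) = 101.2 / 122 = 0.828 K.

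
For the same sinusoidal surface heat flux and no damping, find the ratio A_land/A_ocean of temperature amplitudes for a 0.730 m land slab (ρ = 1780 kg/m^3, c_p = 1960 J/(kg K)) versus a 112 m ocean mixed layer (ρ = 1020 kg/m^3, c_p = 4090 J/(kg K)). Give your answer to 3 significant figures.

183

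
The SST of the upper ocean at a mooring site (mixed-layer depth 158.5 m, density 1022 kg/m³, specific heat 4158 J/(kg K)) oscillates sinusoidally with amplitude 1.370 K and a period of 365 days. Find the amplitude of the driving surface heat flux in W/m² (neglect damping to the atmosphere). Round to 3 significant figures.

184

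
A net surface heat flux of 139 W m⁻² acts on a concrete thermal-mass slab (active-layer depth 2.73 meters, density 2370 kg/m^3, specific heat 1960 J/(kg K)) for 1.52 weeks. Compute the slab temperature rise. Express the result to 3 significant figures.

Areal heat capacity C = ρ c_p D = 2370 × 1960 × 2.73 = 1.27×10^7 J m⁻² K⁻¹.
Net heat input Q = F Δt = 139 × (1.52 weeks × 6.048×10^5 s/week) = 1.28×10^8 J/m².
ΔT = Q / C = 1.28×10^8 / 1.27×10^7 = 10.1 K.

10.1 K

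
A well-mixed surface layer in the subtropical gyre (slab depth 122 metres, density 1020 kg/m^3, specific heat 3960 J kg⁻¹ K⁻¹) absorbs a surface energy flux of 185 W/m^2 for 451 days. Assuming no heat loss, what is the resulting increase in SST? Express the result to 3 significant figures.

14.6 K

Areal heat capacity C = ρ c_p D = 1020 × 3960 × 122 = 4.93×10^8 J/(m^2 K).
Net heat input Q = F Δt = 185 × (451 days × 86400 s/day) = 7.21×10^9 J/m².
ΔT = Q / C = 7.21×10^9 / 4.93×10^8 = 14.6 K.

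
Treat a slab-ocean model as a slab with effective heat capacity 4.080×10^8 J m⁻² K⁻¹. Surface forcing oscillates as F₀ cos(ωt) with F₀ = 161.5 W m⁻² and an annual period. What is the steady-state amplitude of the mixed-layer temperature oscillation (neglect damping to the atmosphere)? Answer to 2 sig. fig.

Areal heat capacity C = 4.080×10^8 J m⁻² K⁻¹ (given).
Angular frequency ω = 2π / T = 2π / 3.15×10^7 s = 1.99×10^-7 s⁻¹.
Cω = 4.08×10^8 × 1.99×10^-7 = 81.3 W/(m²·K).
Amplitude A = F₀ / (Cω) = 161.5 / 81.3 = 1.99 K.

2.0 K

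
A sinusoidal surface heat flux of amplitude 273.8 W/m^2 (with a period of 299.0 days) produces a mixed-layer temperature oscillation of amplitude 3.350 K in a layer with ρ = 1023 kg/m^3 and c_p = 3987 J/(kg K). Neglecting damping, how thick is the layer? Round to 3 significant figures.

82.4 m

ω = 2π / 2.58×10^7 s = 2.43×10^-7 s⁻¹.
Required C = F₀ / (A ω) = 273.8 / (3.350 × 2.43×10^-7) = 3.36×10^8 J/(m²·K).
D = C / (ρ c_p) = 3.36×10^8 / (1023 × 3987) = 82.4 m.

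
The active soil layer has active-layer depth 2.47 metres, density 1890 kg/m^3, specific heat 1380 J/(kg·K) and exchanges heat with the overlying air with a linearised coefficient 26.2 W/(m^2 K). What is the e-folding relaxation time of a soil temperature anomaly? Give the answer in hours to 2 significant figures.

Areal heat capacity C = ρ c_p D = 1890 × 1380 × 2.47 = 6.44×10^6 J/(m^2 K).
Relaxation time τ = C / λ = 6.44×10^6 / 26.2 = 2.46×10^5 s.
In hours: 2.46×10^5 s / (3600 s/hour) = 68.3 hours.

68 hours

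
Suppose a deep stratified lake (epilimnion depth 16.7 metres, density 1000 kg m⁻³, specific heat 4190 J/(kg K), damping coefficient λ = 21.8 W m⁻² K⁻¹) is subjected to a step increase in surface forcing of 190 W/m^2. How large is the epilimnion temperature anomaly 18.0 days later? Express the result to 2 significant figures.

3.3 K

Areal heat capacity C = ρ c_p D = 1000 × 4190 × 16.7 = 7.00×10^7 J/(m²·K).
τ = C / λ = 7.00×10^7 / 21.8 = 3.21×10^6 s.
Equilibrium anomaly ΔT_eq = F / λ = 190 / 21.8 = 8.72 K.
t = 18.0 days = 1.56×10^6 s, so t/τ = 0.485.
ΔT(t) = ΔT_eq (1 − e^(−t/τ)) = 8.72 × (1 − e^−0.485) = 3.35 K.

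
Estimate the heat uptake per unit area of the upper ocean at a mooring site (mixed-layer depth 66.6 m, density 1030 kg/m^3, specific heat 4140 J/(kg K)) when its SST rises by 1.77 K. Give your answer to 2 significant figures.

Areal heat capacity C = ρ c_p D = 1030 × 4140 × 66.6 = 2.84×10^8 J/(m²·K).
ΔQ = C ΔT = 2.84×10^8 × 1.77 = 5.03×10^8 J/m².

5.0×10^8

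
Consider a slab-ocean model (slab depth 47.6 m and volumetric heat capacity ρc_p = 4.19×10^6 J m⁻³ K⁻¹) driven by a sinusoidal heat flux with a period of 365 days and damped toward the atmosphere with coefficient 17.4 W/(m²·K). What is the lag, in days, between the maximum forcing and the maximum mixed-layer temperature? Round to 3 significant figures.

67.3 days

Areal heat capacity C = ρc_p × D = 4.19×10^6 × 47.6 = 1.99×10^8 J/(m^2 K).
ω = 2π / 3.15×10^7 s = 1.99×10^-7 s⁻¹.
Phase lag φ = arctan(Cω/λ) = arctan(39.7/17.4) = 1.16 rad.
Time lag = φ / ω = 1.16 / 1.99×10^-7 = 5.81×10^6 s = 67.3 days.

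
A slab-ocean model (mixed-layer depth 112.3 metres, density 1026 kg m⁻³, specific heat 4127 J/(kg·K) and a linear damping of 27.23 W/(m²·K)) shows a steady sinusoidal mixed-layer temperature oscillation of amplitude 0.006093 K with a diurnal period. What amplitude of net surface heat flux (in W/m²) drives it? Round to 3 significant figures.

Areal heat capacity C = ρ c_p D = 1026 × 4127 × 112.3 = 4.76×10^8 J/(m^2 K).
ω = 2π / 86400 s = 7.27×10^-5 s⁻¹.
√((Cω)² + λ²) = √((34600)² + 27.23²) = 34600 W/(m²·K).
F₀ = A × √((Cω)²+λ²) = 0.006093 × 34600 = 211 W/m².

211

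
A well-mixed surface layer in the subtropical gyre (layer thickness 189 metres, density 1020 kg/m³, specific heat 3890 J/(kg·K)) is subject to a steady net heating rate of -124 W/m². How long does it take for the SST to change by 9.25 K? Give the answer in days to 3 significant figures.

647 days

Areal heat capacity C = ρ c_p D = 1020 × 3890 × 189 = 7.50×10^8 J m⁻² K⁻¹.
Time required: Δt = C ΔT / F = 7.50×10^8 × -9.25 / -124 = 5.59×10^7 s.
In days: 5.59×10^7 s / (86400 s/day) = 647 days.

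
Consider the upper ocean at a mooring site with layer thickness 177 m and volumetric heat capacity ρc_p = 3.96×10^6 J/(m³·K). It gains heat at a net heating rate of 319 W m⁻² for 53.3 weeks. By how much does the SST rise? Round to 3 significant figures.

14.7 K

Areal heat capacity C = ρc_p × D = 3.96×10^6 × 177 = 7.01×10^8 J/(m^2 K).
Net heat input Q = F Δt = 319 × (53.3 weeks × 6.048×10^5 s/week) = 1.03×10^10 J/m².
ΔT = Q / C = 1.03×10^10 / 7.01×10^8 = 14.7 K.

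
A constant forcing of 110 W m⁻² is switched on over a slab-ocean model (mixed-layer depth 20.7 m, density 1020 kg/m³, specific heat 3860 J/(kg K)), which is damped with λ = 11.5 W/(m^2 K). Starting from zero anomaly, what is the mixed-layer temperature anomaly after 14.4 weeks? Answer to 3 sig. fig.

6.77 K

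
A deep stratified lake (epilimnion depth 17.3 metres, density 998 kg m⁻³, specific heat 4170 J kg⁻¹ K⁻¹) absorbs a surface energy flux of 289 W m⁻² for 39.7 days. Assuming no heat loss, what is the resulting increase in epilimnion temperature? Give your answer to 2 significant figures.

14 K

Areal heat capacity C = ρ c_p D = 998 × 4170 × 17.3 = 7.20×10^7 J/(m²·K).
Net heat input Q = F Δt = 289 × (39.7 days × 86400 s/day) = 9.91×10^8 J/m².
ΔT = Q / C = 9.91×10^8 / 7.20×10^7 = 13.8 K.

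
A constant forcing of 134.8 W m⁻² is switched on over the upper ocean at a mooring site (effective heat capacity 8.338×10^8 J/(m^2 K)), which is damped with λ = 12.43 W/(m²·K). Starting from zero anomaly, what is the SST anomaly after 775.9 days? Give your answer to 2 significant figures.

6.9 K

Areal heat capacity C = 8.338×10^8 J/(m^2 K) (given).
τ = C / λ = 8.34×10^8 / 12.43 = 6.71×10^7 s.
Equilibrium anomaly ΔT_eq = F / λ = 134.8 / 12.43 = 10.8 K.
t = 775.9 days = 6.70×10^7 s, so t/τ = 0.999.
ΔT(t) = ΔT_eq (1 − e^(−t/τ)) = 10.8 × (1 − e^−0.999) = 6.85 K.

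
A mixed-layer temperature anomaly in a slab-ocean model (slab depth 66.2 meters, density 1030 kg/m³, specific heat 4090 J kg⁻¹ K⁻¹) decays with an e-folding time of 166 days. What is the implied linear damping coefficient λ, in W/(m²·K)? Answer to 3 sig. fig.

19.4

Areal heat capacity C = ρ c_p D = 1030 × 4090 × 66.2 = 2.79×10^8 J/(m²·K).
τ = 166 days = 1.43×10^7 s.
λ = C / τ = 2.79×10^8 / 1.43×10^7 = 19.4 W/(m²·K).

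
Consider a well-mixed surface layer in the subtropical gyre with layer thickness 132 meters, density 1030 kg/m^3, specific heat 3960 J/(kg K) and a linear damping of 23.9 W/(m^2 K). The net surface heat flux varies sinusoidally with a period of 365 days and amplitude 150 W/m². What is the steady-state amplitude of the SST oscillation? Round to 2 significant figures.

Areal heat capacity C = ρ c_p D = 1030 × 3960 × 132 = 5.38×10^8 J/(m^2 K).
Angular frequency ω = 2π / T = 2π / 3.15×10^7 s = 1.99×10^-7 s⁻¹.
√((Cω)² + λ²) = √((107)² + 23.9²) = 110 W/(m²·K).
Amplitude A = F₀ / √((Cω)²+λ²) = 150 / 110 = 1.36 K.

1.4 K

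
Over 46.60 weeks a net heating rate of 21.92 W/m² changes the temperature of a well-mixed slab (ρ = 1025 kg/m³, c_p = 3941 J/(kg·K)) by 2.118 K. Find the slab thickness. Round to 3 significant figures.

72.2 m

Heat input Q = F Δt = 21.92 × 2.82×10^7 s = 6.18×10^8 J/m².
Required areal heat capacity C = Q / ΔT = 2.92×10^8 J/(m²·K).
Depth D = C / (ρ c_p) = 2.92×10^8 / (1025 × 3941) = 72.2 m.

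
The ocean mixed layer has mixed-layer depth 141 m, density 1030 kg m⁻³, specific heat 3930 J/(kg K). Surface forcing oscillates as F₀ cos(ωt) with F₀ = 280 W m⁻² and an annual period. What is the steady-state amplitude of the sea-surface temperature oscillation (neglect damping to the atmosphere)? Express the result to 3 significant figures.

Areal heat capacity C = ρ c_p D = 1030 × 3930 × 141 = 5.71×10^8 J/(m^2 K).
Angular frequency ω = 2π / T = 2π / 3.15×10^7 s = 1.99×10^-7 s⁻¹.
Cω = 5.71×10^8 × 1.99×10^-7 = 114 W/(m²·K).
Amplitude A = F₀ / (Cω) = 280 / 114 = 2.46 K.

2.46 K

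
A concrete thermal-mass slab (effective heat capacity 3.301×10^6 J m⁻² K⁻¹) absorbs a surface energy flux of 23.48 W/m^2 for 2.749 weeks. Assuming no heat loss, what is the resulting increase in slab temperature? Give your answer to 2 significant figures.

Areal heat capacity C = 3.301×10^6 J m⁻² K⁻¹ (given).
Net heat input Q = F Δt = 23.48 × (2.749 weeks × 6.048×10^5 s/week) = 3.90×10^7 J/m².
ΔT = Q / C = 3.90×10^7 / 3.30×10^6 = 11.8 K.

12 K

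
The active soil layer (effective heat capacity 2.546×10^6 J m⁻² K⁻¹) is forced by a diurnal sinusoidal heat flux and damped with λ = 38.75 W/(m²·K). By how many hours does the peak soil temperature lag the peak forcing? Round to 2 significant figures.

Areal heat capacity C = 2.546×10^6 J m⁻² K⁻¹ (given).
ω = 2π / 86400 s = 7.27×10^-5 s⁻¹.
Phase lag φ = arctan(Cω/λ) = arctan(185/38.75) = 1.36 rad.
Time lag = φ / ω = 1.36 / 7.27×10^-5 = 18800 s = 5.21 hours.

5.2 hours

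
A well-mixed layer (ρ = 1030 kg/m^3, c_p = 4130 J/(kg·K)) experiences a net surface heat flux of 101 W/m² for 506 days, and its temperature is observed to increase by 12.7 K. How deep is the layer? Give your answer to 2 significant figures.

82 m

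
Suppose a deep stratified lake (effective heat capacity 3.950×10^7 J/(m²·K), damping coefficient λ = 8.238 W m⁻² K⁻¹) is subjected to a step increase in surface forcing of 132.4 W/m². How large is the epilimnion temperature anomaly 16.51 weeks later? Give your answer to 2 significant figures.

14 K

Areal heat capacity C = 3.950×10^7 J/(m²·K) (given).
τ = C / λ = 3.95×10^7 / 8.238 = 4.79×10^6 s.
Equilibrium anomaly ΔT_eq = F / λ = 132.4 / 8.238 = 16.1 K.
t = 16.51 weeks = 9.99×10^6 s, so t/τ = 2.08.
ΔT(t) = ΔT_eq (1 − e^(−t/τ)) = 16.1 × (1 − e^−2.08) = 14.1 K.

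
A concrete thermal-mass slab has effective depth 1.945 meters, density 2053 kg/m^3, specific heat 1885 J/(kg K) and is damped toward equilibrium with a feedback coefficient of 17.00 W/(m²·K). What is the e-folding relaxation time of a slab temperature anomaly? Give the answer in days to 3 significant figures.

5.12 days

Areal heat capacity C = ρ c_p D = 2053 × 1885 × 1.945 = 7.53×10^6 J m⁻² K⁻¹.
Relaxation time τ = C / λ = 7.53×10^6 / 17.00 = 4.43×10^5 s.
In days: 4.43×10^5 s / (86400 s/day) = 5.12 days.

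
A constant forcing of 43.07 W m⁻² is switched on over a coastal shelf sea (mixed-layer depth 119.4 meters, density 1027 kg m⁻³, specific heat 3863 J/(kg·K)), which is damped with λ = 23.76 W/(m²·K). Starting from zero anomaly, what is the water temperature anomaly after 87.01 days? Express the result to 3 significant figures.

Areal heat capacity C = ρ c_p D = 1027 × 3863 × 119.4 = 4.74×10^8 J m⁻² K⁻¹.
τ = C / λ = 4.74×10^8 / 23.76 = 1.99×10^7 s.
Equilibrium anomaly ΔT_eq = F / λ = 43.07 / 23.76 = 1.81 K.
t = 87.01 days = 7.52×10^6 s, so t/τ = 0.377.
ΔT(t) = ΔT_eq (1 − e^(−t/τ)) = 1.81 × (1 − e^−0.377) = 0.569 K.

0.569 K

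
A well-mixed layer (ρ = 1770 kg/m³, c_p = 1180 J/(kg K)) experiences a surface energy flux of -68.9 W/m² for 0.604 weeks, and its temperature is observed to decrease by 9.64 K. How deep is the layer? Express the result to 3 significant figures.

Heat input Q = F Δt = -68.9 × 3.65×10^5 s = -2.52×10^7 J/m².
Required areal heat capacity C = Q / ΔT = 2.61×10^6 J/(m²·K).
Depth D = C / (ρ c_p) = 2.61×10^6 / (1770 × 1180) = 1.25 m.

1.25 m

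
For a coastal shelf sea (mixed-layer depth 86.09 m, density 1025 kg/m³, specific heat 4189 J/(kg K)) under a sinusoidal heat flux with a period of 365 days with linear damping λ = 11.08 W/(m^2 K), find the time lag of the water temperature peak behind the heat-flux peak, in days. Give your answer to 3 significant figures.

82.6 days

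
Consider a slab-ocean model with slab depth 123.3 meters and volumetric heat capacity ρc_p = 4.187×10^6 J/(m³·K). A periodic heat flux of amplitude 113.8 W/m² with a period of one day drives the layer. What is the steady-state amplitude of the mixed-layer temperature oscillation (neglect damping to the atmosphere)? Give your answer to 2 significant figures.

Areal heat capacity C = ρc_p × D = 4.187×10^6 × 123.3 = 5.16×10^8 J/(m^2 K).
Angular frequency ω = 2π / T = 2π / 86400 s = 7.27×10^-5 s⁻¹.
Cω = 5.16×10^8 × 7.27×10^-5 = 37500 W/(m²·K).
Amplitude A = F₀ / (Cω) = 113.8 / 37500 = 0.00303 K.

0.0030 K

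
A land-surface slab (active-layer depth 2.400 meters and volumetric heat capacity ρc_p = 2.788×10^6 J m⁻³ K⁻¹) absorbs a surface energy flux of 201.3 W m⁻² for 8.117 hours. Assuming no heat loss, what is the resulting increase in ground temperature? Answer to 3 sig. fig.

Areal heat capacity C = ρc_p × D = 2.788×10^6 × 2.400 = 6.69×10^6 J/(m^2 K).
Net heat input Q = F Δt = 201.3 × (8.117 hours × 3600 s/hour) = 5.88×10^6 J/m².
ΔT = Q / C = 5.88×10^6 / 6.69×10^6 = 0.879 K.

0.879 K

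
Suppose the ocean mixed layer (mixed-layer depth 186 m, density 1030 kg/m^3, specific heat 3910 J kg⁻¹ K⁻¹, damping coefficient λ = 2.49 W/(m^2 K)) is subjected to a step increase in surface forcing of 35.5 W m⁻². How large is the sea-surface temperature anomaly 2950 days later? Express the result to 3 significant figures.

8.15 K

Areal heat capacity C = ρ c_p D = 1030 × 3910 × 186 = 7.49×10^8 J/(m²·K).
τ = C / λ = 7.49×10^8 / 2.49 = 3.01×10^8 s.
Equilibrium anomaly ΔT_eq = F / λ = 35.5 / 2.49 = 14.3 K.
t = 2950 days = 2.55×10^8 s, so t/τ = 0.847.
ΔT(t) = ΔT_eq (1 − e^(−t/τ)) = 14.3 × (1 − e^−0.847) = 8.15 K.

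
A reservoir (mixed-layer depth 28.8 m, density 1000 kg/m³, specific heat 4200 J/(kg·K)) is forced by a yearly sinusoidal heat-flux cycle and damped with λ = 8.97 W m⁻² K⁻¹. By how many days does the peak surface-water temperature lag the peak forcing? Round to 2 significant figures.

71 days

Areal heat capacity C = ρ c_p D = 1000 × 4200 × 28.8 = 1.21×10^8 J m⁻² K⁻¹.
ω = 2π / 3.15×10^7 s = 1.99×10^-7 s⁻¹.
Phase lag φ = arctan(Cω/λ) = arctan(24.1/8.97) = 1.21 rad.
Time lag = φ / ω = 1.21 / 1.99×10^-7 = 6.10×10^6 s = 70.6 days.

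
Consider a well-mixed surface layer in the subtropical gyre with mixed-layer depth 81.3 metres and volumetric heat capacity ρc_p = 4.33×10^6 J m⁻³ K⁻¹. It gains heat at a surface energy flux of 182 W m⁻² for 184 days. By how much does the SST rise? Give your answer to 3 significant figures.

8.22 K

Areal heat capacity C = ρc_p × D = 4.33×10^6 × 81.3 = 3.52×10^8 J/(m^2 K).
Net heat input Q = F Δt = 182 × (184 days × 86400 s/day) = 2.89×10^9 J/m².
ΔT = Q / C = 2.89×10^9 / 3.52×10^8 = 8.22 K.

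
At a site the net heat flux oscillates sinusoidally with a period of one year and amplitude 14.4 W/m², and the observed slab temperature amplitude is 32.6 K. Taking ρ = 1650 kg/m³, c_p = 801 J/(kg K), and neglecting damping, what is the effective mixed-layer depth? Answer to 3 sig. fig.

1.68 m

ω = 2π / 3.15×10^7 s = 1.99×10^-7 s⁻¹.
Required C = F₀ / (A ω) = 14.4 / (32.6 × 1.99×10^-7) = 2.22×10^6 J/(m²·K).
D = C / (ρ c_p) = 2.22×10^6 / (1650 × 801) = 1.68 m.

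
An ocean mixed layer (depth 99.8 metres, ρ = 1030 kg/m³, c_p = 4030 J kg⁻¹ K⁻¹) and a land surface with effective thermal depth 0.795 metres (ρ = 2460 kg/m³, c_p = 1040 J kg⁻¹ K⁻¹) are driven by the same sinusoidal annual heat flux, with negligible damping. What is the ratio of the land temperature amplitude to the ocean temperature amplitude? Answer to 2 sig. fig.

200

C_ocean = 1030 × 4030 × 99.8 = 4.14×10^8 J/(m²·K).
C_land = 2460 × 1040 × 0.795 = 2.03×10^6 J/(m²·K).
Undamped amplitude ∝ 1/C, so A_land/A_ocean = C_ocean/C_land = 204.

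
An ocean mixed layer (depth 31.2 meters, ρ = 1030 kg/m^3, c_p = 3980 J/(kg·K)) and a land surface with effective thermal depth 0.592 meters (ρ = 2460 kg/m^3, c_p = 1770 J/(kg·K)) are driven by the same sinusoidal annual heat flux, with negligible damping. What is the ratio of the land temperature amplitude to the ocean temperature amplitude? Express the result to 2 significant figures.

50

C_ocean = 1030 × 3980 × 31.2 = 1.28×10^8 J/(m²·K).
C_land = 2460 × 1770 × 0.592 = 2.58×10^6 J/(m²·K).
Undamped amplitude ∝ 1/C, so A_land/A_ocean = C_ocean/C_land = 49.6.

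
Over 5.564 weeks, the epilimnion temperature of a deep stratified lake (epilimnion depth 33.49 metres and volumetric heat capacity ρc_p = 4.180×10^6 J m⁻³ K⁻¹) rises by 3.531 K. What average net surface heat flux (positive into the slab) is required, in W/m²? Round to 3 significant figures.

147

Areal heat capacity C = ρc_p × D = 4.180×10^6 × 33.49 = 1.40×10^8 J/(m^2 K).
Required heat per unit area: Q = C ΔT = 1.40×10^8 × 3.531 = 4.94×10^8 J/m².
Flux F = Q / Δt = 4.94×10^8 / 3.37×10^6 s = 147 W/m².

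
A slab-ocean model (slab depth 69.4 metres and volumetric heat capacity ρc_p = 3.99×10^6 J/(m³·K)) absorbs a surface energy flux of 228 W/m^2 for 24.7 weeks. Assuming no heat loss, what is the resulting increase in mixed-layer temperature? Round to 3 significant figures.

12.3 K

Areal heat capacity C = ρc_p × D = 3.99×10^6 × 69.4 = 2.77×10^8 J/(m²·K).
Net heat input Q = F Δt = 228 × (24.7 weeks × 6.048×10^5 s/week) = 3.41×10^9 J/m².
ΔT = Q / C = 3.41×10^9 / 2.77×10^8 = 12.3 K.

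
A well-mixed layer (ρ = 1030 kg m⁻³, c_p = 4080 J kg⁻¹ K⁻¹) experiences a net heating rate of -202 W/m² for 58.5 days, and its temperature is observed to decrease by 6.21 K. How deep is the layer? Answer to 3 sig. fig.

39.1 m

Heat input Q = F Δt = -202 × 5.05×10^6 s = -1.02×10^9 J/m².
Required areal heat capacity C = Q / ΔT = 1.64×10^8 J/(m²·K).
Depth D = C / (ρ c_p) = 1.64×10^8 / (1030 × 4080) = 39.1 m.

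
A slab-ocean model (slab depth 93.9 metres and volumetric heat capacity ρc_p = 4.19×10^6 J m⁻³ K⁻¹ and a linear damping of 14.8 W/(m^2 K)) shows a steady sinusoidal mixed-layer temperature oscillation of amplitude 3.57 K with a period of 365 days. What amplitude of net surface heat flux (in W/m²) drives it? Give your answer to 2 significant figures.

Areal heat capacity C = ρc_p × D = 4.19×10^6 × 93.9 = 3.93×10^8 J/(m²·K).
ω = 2π / 3.15×10^7 s = 1.99×10^-7 s⁻¹.
√((Cω)² + λ²) = √((78.4)² + 14.8²) = 79.8 W/(m²·K).
F₀ = A × √((Cω)²+λ²) = 3.57 × 79.8 = 285 W/m².

280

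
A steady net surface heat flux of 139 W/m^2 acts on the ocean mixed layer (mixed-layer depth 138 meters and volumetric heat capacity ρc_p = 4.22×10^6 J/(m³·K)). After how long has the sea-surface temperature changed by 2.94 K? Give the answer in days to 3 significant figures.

143 days

Areal heat capacity C = ρc_p × D = 4.22×10^6 × 138 = 5.82×10^8 J m⁻² K⁻¹.
Time required: Δt = C ΔT / F = 5.82×10^8 × 2.94 / 139 = 1.23×10^7 s.
In days: 1.23×10^7 s / (86400 s/day) = 143 days.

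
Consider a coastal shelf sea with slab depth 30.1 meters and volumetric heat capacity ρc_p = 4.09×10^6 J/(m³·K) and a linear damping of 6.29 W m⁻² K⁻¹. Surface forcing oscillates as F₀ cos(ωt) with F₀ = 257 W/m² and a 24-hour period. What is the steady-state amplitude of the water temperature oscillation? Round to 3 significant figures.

0.0287 K

Areal heat capacity C = ρc_p × D = 4.09×10^6 × 30.1 = 1.23×10^8 J/(m^2 K).
Angular frequency ω = 2π / T = 2π / 86400 s = 7.27×10^-5 s⁻¹.
√((Cω)² + λ²) = √((8950)² + 6.29²) = 8950 W/(m²·K).
Amplitude A = F₀ / √((Cω)²+λ²) = 257 / 8950 = 0.0287 K.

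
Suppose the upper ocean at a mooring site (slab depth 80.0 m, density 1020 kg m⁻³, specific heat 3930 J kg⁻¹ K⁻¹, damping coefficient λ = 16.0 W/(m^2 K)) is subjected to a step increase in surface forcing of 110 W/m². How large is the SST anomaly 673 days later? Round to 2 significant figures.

6.5 K

Areal heat capacity C = ρ c_p D = 1020 × 3930 × 80.0 = 3.21×10^8 J/(m^2 K).
τ = C / λ = 3.21×10^8 / 16.0 = 2.00×10^7 s.
Equilibrium anomaly ΔT_eq = F / λ = 110 / 16.0 = 6.88 K.
t = 673 days = 5.81×10^7 s, so t/τ = 2.90.
ΔT(t) = ΔT_eq (1 − e^(−t/τ)) = 6.88 × (1 − e^−2.90) = 6.50 K.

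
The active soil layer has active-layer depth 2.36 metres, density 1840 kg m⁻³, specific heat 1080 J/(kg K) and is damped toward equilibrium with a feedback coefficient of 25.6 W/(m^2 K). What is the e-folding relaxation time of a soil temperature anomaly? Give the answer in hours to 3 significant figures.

Areal heat capacity C = ρ c_p D = 1840 × 1080 × 2.36 = 4.69×10^6 J/(m^2 K).
Relaxation time τ = C / λ = 4.69×10^6 / 25.6 = 1.83×10^5 s.
In hours: 1.83×10^5 s / (3600 s/hour) = 50.9 hours.

50.9 hours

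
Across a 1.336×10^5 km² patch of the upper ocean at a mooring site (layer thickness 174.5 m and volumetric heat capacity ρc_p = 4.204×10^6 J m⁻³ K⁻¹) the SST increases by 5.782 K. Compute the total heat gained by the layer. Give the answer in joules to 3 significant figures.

5.67×10^20 J

Areal heat capacity C = ρc_p × D = 4.204×10^6 × 174.5 = 7.34×10^8 J/(m^2 K).
Heat per unit area: q = C ΔT = 7.34×10^8 × 5.782 = 4.24×10^9 J/m².
Total heat: Q = q × A = 4.24×10^9 × (1.336×10^5 × 10⁶ m²) = 5.67×10^20 J.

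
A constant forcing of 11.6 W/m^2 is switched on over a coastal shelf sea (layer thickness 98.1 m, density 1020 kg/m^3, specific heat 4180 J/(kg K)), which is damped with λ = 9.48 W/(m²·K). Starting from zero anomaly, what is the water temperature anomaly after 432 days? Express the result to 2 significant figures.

0.70 K

Areal heat capacity C = ρ c_p D = 1020 × 4180 × 98.1 = 4.18×10^8 J/(m²·K).
τ = C / λ = 4.18×10^8 / 9.48 = 4.41×10^7 s.
Equilibrium anomaly ΔT_eq = F / λ = 11.6 / 9.48 = 1.22 K.
t = 432 days = 3.73×10^7 s, so t/τ = 0.846.
ΔT(t) = ΔT_eq (1 − e^(−t/τ)) = 1.22 × (1 − e^−0.846) = 0.699 K.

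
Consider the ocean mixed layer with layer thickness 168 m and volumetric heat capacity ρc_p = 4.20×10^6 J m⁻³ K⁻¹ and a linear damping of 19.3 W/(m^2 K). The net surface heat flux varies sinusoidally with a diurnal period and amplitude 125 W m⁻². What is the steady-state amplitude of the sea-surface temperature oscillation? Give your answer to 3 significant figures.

Areal heat capacity C = ρc_p × D = 4.20×10^6 × 168 = 7.06×10^8 J/(m²·K).
Angular frequency ω = 2π / T = 2π / 86400 s = 7.27×10^-5 s⁻¹.
√((Cω)² + λ²) = √((51300)² + 19.3²) = 51300 W/(m²·K).
Amplitude A = F₀ / √((Cω)²+λ²) = 125 / 51300 = 0.00244 K.

0.00244 K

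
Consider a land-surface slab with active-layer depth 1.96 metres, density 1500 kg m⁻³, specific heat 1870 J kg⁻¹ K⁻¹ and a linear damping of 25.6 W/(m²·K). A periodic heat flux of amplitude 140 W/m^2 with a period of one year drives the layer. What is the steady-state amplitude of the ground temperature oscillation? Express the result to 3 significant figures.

Areal heat capacity C = ρ c_p D = 1500 × 1870 × 1.96 = 5.50×10^6 J m⁻² K⁻¹.
Angular frequency ω = 2π / T = 2π / 3.15×10^7 s = 1.99×10^-7 s⁻¹.
√((Cω)² + λ²) = √((1.10)² + 25.6²) = 25.6 W/(m²·K).
Amplitude A = F₀ / √((Cω)²+λ²) = 140 / 25.6 = 5.46 K.

5.46 K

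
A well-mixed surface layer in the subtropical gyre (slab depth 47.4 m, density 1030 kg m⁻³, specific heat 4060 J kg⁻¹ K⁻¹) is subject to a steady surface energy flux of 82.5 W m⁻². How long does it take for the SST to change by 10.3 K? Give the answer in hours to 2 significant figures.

Areal heat capacity C = ρ c_p D = 1030 × 4060 × 47.4 = 1.98×10^8 J m⁻² K⁻¹.
Time required: Δt = C ΔT / F = 1.98×10^8 × 10.3 / 82.5 = 2.47×10^7 s.
In hours: 2.47×10^7 s / (3600 s/hour) = 6870 hours.

6900 hours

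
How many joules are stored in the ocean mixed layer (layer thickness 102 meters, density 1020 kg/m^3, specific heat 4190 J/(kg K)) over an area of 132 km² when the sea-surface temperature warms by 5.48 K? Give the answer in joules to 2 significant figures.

3.2×10^17 J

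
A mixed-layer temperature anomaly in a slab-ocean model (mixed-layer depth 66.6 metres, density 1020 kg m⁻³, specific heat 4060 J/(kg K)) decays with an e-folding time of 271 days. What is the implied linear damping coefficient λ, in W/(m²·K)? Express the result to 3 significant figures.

11.8

Areal heat capacity C = ρ c_p D = 1020 × 4060 × 66.6 = 2.76×10^8 J/(m^2 K).
τ = 271 days = 2.34×10^7 s.
λ = C / τ = 2.76×10^8 / 2.34×10^7 = 11.8 W/(m²·K).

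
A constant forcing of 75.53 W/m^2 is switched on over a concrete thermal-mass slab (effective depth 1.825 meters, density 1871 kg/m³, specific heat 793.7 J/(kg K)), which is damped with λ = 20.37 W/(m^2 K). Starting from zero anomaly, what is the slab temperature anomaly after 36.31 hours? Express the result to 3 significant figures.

2.32 K

Areal heat capacity C = ρ c_p D = 1871 × 793.7 × 1.825 = 2.71×10^6 J/(m²·K).
τ = C / λ = 2.71×10^6 / 20.37 = 1.33×10^5 s.
Equilibrium anomaly ΔT_eq = F / λ = 75.53 / 20.37 = 3.71 K.
t = 36.31 hours = 1.31×10^5 s, so t/τ = 0.982.
ΔT(t) = ΔT_eq (1 − e^(−t/τ)) = 3.71 × (1 − e^−0.982) = 2.32 K.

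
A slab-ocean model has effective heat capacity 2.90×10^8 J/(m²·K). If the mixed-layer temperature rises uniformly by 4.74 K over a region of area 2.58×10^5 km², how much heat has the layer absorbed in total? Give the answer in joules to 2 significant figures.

Areal heat capacity C = 2.90×10^8 J/(m²·K) (given).
Heat per unit area: q = C ΔT = 2.90×10^8 × 4.74 = 1.37×10^9 J/m².
Total heat: Q = q × A = 1.37×10^9 × (2.58×10^5 × 10⁶ m²) = 3.55×10^20 J.

3.5×10^20 J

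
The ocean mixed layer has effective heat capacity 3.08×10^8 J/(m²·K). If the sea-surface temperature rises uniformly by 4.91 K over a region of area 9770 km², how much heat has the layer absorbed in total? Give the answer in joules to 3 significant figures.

1.48×10^19 J

Areal heat capacity C = 3.08×10^8 J/(m²·K) (given).
Heat per unit area: q = C ΔT = 3.08×10^8 × 4.91 = 1.51×10^9 J/m².
Total heat: Q = q × A = 1.51×10^9 × (9770 × 10⁶ m²) = 1.48×10^19 J.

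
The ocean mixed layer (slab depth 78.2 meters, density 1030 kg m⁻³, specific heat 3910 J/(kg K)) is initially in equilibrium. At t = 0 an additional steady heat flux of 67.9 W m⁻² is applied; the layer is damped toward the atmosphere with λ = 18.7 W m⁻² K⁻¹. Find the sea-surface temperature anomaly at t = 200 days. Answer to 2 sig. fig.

2.3 K

Areal heat capacity C = ρ c_p D = 1030 × 3910 × 78.2 = 3.15×10^8 J m⁻² K⁻¹.
τ = C / λ = 3.15×10^8 / 18.7 = 1.68×10^7 s.
Equilibrium anomaly ΔT_eq = F / λ = 67.9 / 18.7 = 3.63 K.
t = 200 days = 1.73×10^7 s, so t/τ = 1.03.
ΔT(t) = ΔT_eq (1 − e^(−t/τ)) = 3.63 × (1 − e^−1.03) = 2.33 K.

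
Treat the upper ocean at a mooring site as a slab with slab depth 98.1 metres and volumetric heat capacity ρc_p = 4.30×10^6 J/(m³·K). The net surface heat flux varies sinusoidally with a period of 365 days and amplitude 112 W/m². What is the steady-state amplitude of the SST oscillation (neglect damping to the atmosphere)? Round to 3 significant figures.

Areal heat capacity C = ρc_p × D = 4.30×10^6 × 98.1 = 4.22×10^8 J/(m²·K).
Angular frequency ω = 2π / T = 2π / 3.15×10^7 s = 1.99×10^-7 s⁻¹.
Cω = 4.22×10^8 × 1.99×10^-7 = 84.0 W/(m²·K).
Amplitude A = F₀ / (Cω) = 112 / 84.0 = 1.33 K.

1.33 K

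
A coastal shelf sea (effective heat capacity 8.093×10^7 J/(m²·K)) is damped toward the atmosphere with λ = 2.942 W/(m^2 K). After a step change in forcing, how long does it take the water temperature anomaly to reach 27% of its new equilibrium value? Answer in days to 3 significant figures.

Areal heat capacity C = 8.093×10^7 J/(m²·K) (given).
τ = C / λ = 8.09×10^7 / 2.942 = 2.75×10^7 s.
Fraction reached: 1 − e^(−t/τ) = 0.27 ⇒ t = −τ ln(1 − 0.27) = τ × 0.315.
t = 8.66×10^6 s = 100 days.

100 days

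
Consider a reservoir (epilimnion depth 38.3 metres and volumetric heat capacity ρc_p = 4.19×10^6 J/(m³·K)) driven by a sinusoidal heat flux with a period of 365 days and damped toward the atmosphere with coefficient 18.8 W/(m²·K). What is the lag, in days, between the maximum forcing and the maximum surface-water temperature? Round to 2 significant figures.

60 days

Areal heat capacity C = ρc_p × D = 4.19×10^6 × 38.3 = 1.60×10^8 J/(m^2 K).
ω = 2π / 3.15×10^7 s = 1.99×10^-7 s⁻¹.
Phase lag φ = arctan(Cω/λ) = arctan(32.0/18.8) = 1.04 rad.
Time lag = φ / ω = 1.04 / 1.99×10^-7 = 5.22×10^6 s = 60.4 days.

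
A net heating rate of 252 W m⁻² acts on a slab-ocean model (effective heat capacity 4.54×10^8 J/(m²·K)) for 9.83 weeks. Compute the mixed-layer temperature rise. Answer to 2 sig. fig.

Areal heat capacity C = 4.54×10^8 J/(m²·K) (given).
Net heat input Q = F Δt = 252 × (9.83 weeks × 6.048×10^5 s/week) = 1.50×10^9 J/m².
ΔT = Q / C = 1.50×10^9 / 4.54×10^8 = 3.30 K.

3.3 K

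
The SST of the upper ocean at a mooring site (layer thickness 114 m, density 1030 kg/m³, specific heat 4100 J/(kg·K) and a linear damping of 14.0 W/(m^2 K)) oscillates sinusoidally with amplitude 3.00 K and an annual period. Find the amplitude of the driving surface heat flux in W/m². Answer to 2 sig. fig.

Areal heat capacity C = ρ c_p D = 1030 × 4100 × 114 = 4.81×10^8 J m⁻² K⁻¹.
ω = 2π / 3.15×10^7 s = 1.99×10^-7 s⁻¹.
√((Cω)² + λ²) = √((95.9)² + 14.0²) = 96.9 W/(m²·K).
F₀ = A × √((Cω)²+λ²) = 3.00 × 96.9 = 291 W/m².

290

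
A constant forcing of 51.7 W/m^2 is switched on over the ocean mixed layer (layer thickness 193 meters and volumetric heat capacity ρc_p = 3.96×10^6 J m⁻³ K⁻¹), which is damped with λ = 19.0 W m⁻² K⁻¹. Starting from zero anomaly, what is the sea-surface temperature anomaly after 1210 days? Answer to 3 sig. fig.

Areal heat capacity C = ρc_p × D = 3.96×10^6 × 193 = 7.64×10^8 J/(m^2 K).
τ = C / λ = 7.64×10^8 / 19.0 = 4.02×10^7 s.
Equilibrium anomaly ΔT_eq = F / λ = 51.7 / 19.0 = 2.72 K.
t = 1210 days = 1.05×10^8 s, so t/τ = 2.60.
ΔT(t) = ΔT_eq (1 − e^(−t/τ)) = 2.72 × (1 − e^−2.60) = 2.52 K.

2.52 K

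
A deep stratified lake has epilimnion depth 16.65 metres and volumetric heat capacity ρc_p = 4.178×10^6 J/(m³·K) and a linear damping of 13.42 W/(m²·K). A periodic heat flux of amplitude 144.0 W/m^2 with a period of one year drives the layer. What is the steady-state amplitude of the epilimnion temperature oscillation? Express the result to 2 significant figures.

7.5 K

Areal heat capacity C = ρc_p × D = 4.178×10^6 × 16.65 = 6.96×10^7 J/(m^2 K).
Angular frequency ω = 2π / T = 2π / 3.15×10^7 s = 1.99×10^-7 s⁻¹.
√((Cω)² + λ²) = √((13.9)² + 13.42²) = 19.3 W/(m²·K).
Amplitude A = F₀ / √((Cω)²+λ²) = 144.0 / 19.3 = 7.46 K.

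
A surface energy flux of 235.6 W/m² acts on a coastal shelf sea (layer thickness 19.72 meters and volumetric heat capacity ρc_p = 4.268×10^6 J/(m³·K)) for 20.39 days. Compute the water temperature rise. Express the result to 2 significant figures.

4.9 K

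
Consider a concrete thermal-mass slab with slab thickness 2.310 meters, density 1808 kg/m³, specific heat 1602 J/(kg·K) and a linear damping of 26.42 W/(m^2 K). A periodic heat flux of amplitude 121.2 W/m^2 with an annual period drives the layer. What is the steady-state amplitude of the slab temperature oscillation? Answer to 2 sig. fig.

Areal heat capacity C = ρ c_p D = 1808 × 1602 × 2.310 = 6.69×10^6 J/(m^2 K).
Angular frequency ω = 2π / T = 2π / 3.15×10^7 s = 1.99×10^-7 s⁻¹.
√((Cω)² + λ²) = √((1.33)² + 26.42²) = 26.5 W/(m²·K).
Amplitude A = F₀ / √((Cω)²+λ²) = 121.2 / 26.5 = 4.58 K.

4.6 K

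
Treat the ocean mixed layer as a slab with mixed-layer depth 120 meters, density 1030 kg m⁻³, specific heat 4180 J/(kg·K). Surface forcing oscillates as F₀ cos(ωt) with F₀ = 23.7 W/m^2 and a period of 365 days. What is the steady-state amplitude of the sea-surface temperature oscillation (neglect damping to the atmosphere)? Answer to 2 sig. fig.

Areal heat capacity C = ρ c_p D = 1030 × 4180 × 120 = 5.17×10^8 J m⁻² K⁻¹.
Angular frequency ω = 2π / T = 2π / 3.15×10^7 s = 1.99×10^-7 s⁻¹.
Cω = 5.17×10^8 × 1.99×10^-7 = 103 W/(m²·K).
Amplitude A = F₀ / (Cω) = 23.7 / 103 = 0.230 K.

0.23 K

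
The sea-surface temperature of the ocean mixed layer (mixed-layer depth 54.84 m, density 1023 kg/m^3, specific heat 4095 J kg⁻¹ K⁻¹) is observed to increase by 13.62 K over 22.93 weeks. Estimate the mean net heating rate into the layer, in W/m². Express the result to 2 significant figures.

Areal heat capacity C = ρ c_p D = 1023 × 4095 × 54.84 = 2.30×10^8 J m⁻² K⁻¹.
Required heat per unit area: Q = C ΔT = 2.30×10^8 × 13.62 = 3.13×10^9 J/m².
Flux F = Q / Δt = 3.13×10^9 / 1.39×10^7 s = 226 W/m².

230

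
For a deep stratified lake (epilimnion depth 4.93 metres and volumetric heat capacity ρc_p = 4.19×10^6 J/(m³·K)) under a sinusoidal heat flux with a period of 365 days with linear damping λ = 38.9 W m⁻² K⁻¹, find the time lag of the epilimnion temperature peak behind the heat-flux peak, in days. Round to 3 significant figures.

6.12 days

Areal heat capacity C = ρc_p × D = 4.19×10^6 × 4.93 = 2.07×10^7 J m⁻² K⁻¹.
ω = 2π / 3.15×10^7 s = 1.99×10^-7 s⁻¹.
Phase lag φ = arctan(Cω/λ) = arctan(4.12/38.9) = 0.105 rad.
Time lag = φ / ω = 0.105 / 1.99×10^-7 = 5.29×10^5 s = 6.12 days.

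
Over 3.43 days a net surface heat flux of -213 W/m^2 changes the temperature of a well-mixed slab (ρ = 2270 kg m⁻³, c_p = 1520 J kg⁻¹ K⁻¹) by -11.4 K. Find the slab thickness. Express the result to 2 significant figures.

1.6 m

Heat input Q = F Δt = -213 × 2.96×10^5 s = -6.31×10^7 J/m².
Required areal heat capacity C = Q / ΔT = 5.54×10^6 J/(m²·K).
Depth D = C / (ρ c_p) = 5.54×10^6 / (2270 × 1520) = 1.60 m.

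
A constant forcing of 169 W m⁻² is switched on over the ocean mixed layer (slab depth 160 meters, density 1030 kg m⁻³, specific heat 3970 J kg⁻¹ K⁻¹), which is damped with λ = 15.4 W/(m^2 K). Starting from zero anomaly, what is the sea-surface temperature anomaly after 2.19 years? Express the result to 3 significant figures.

8.82 K

Areal heat capacity C = ρ c_p D = 1030 × 3970 × 160 = 6.54×10^8 J/(m^2 K).
τ = C / λ = 6.54×10^8 / 15.4 = 4.25×10^7 s.
Equilibrium anomaly ΔT_eq = F / λ = 169 / 15.4 = 11.0 K.
t = 2.19 years = 6.91×10^7 s, so t/τ = 1.63.
ΔT(t) = ΔT_eq (1 − e^(−t/τ)) = 11.0 × (1 − e^−1.63) = 8.82 K.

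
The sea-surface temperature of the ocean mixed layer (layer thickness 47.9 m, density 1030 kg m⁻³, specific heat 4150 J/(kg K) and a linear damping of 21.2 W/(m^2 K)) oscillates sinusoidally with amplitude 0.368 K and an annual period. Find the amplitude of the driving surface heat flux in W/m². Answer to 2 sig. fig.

Areal heat capacity C = ρ c_p D = 1030 × 4150 × 47.9 = 2.05×10^8 J m⁻² K⁻¹.
ω = 2π / 3.15×10^7 s = 1.99×10^-7 s⁻¹.
√((Cω)² + λ²) = √((40.8)² + 21.2²) = 46.0 W/(m²·K).
F₀ = A × √((Cω)²+λ²) = 0.368 × 46.0 = 16.9 W/m².

17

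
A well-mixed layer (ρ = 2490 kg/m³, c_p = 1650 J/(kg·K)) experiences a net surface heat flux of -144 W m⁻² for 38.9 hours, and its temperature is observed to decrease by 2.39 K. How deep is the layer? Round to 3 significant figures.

Heat input Q = F Δt = -144 × 1.40×10^5 s = -2.02×10^7 J/m².
Required areal heat capacity C = Q / ΔT = 8.44×10^6 J/(m²·K).
Depth D = C / (ρ c_p) = 8.44×10^6 / (2490 × 1650) = 2.05 m.

2.05 m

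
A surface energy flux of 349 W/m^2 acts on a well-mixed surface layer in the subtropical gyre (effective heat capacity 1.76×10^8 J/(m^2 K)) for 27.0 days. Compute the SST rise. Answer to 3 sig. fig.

Areal heat capacity C = 1.76×10^8 J/(m^2 K) (given).
Net heat input Q = F Δt = 349 × (27.0 days × 86400 s/day) = 8.14×10^8 J/m².
ΔT = Q / C = 8.14×10^8 / 1.76×10^8 = 4.63 K.

4.63 K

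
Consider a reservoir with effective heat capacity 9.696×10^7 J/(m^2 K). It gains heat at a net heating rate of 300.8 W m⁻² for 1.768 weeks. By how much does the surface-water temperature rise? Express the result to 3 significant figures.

Areal heat capacity C = 9.696×10^7 J/(m^2 K) (given).
Net heat input Q = F Δt = 300.8 × (1.768 weeks × 6.048×10^5 s/week) = 3.22×10^8 J/m².
ΔT = Q / C = 3.22×10^8 / 9.70×10^7 = 3.32 K.

3.32 K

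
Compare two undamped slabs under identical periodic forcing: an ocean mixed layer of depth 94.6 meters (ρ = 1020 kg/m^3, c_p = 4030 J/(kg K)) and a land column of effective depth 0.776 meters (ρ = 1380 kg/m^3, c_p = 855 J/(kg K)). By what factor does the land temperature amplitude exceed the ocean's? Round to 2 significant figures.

420

C_ocean = 1020 × 4030 × 94.6 = 3.89×10^8 J/(m²·K).
C_land = 1380 × 855 × 0.776 = 9.16×10^5 J/(m²·K).
Undamped amplitude ∝ 1/C, so A_land/A_ocean = C_ocean/C_land = 425.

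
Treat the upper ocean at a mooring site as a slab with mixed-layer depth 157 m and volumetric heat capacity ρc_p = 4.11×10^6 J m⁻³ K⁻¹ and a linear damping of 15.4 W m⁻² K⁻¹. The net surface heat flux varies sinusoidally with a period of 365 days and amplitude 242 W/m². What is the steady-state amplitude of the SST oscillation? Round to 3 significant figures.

1.87 K

Areal heat capacity C = ρc_p × D = 4.11×10^6 × 157 = 6.45×10^8 J m⁻² K⁻¹.
Angular frequency ω = 2π / T = 2π / 3.15×10^7 s = 1.99×10^-7 s⁻¹.
√((Cω)² + λ²) = √((129)² + 15.4²) = 129 W/(m²·K).
Amplitude A = F₀ / √((Cω)²+λ²) = 242 / 129 = 1.87 K.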